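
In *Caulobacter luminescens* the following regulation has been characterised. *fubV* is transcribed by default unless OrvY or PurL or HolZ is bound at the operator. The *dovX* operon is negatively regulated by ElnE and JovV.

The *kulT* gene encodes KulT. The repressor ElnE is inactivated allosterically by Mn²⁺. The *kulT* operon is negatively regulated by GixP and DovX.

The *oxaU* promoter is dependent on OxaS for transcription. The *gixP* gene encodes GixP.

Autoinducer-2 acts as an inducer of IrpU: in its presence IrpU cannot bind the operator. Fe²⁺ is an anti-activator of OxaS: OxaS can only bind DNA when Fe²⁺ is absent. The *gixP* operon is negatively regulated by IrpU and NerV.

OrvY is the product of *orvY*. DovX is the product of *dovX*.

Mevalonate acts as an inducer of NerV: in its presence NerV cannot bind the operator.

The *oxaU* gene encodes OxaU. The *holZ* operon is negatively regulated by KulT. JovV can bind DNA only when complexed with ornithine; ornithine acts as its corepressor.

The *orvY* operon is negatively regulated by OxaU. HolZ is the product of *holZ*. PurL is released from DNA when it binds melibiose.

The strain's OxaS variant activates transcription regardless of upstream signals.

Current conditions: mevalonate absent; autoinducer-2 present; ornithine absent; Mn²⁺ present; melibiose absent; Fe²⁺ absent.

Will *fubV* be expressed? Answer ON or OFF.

OFF

OxaS is constitutively active in this strain.
No repressor is bound and OxaS is active, so *oxaU* is transcribed.
So OxaU is produced and active.
With repressor OxaU bound, *orvY* is not transcribed.
So OrvY is not produced.
Melibiose is absent, so PurL is active.
Autoinducer-2 is present, so IrpU is inactive.
Mevalonate is absent, so NerV is active.
With repressor NerV bound, *gixP* is not transcribed.
So GixP is not produced.
Mn²⁺ is present, so ElnE is inactive.
Ornithine is absent, so JovV is inactive.
With no repressor bound, *dovX* is transcribed.
So DovX is produced and active.
With repressor DovX bound, *kulT* is not transcribed.
So KulT is not produced.
With no repressor bound, *holZ* is transcribed.
So HolZ is produced and active.
With repressor PurL bound, *fubV* is not transcribed.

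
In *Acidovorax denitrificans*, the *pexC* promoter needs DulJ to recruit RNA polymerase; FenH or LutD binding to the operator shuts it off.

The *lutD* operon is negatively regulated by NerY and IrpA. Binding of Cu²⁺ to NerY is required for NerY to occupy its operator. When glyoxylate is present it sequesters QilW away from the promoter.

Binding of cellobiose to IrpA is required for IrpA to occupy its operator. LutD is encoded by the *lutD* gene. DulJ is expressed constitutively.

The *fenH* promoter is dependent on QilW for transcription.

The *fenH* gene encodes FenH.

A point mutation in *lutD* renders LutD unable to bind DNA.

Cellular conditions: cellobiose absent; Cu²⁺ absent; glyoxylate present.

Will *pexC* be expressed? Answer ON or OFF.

Glyoxylate is present, so QilW is inactive.
Required activator QilW is absent, so *fenH* is not transcribed.
So FenH is not produced.
DulJ is produced constitutively and is active.
LutD is non-functional in this strain, so it has no effect.
No repressor is bound and DulJ is active, so *pexC* is transcribed.

ON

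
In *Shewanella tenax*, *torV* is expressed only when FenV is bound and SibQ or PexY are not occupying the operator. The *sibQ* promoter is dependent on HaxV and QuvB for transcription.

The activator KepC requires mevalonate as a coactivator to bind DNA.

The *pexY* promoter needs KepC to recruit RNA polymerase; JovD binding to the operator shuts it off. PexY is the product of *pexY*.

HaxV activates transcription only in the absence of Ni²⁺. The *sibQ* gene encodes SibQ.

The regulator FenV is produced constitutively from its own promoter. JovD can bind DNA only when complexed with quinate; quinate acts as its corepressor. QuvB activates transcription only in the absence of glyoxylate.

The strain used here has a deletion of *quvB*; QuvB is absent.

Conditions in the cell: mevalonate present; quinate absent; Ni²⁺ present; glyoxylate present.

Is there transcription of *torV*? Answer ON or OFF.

OFF

FenV is produced constitutively and is active.
Ni²⁺ is present, so HaxV is inactive.
QuvB is non-functional in this strain, so it has no effect.
Required activator HaxV is absent, so *sibQ* is not transcribed.
So SibQ is not produced.
Quinate is absent, so JovD is inactive.
Mevalonate is present, so KepC is active.
No repressor is bound and KepC is active, so *pexY* is transcribed.
So PexY is produced and active.
With repressor PexY bound, *torV* is not transcribed.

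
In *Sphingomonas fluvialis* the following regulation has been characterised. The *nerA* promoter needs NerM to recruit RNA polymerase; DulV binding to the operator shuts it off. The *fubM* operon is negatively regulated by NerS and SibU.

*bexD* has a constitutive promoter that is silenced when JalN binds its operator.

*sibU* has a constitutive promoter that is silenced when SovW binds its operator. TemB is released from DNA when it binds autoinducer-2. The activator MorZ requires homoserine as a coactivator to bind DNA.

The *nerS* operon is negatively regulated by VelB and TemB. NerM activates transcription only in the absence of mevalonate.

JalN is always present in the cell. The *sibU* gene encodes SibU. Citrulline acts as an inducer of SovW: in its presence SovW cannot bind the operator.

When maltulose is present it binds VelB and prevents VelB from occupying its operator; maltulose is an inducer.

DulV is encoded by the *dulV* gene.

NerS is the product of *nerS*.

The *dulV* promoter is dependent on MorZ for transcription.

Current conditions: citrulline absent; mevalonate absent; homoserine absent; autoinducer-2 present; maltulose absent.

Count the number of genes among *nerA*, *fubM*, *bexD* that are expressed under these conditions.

Mevalonate is absent, so NerM is active.
Homoserine is absent, so MorZ is inactive.
Required activator MorZ is absent, so *dulV* is not transcribed.
So DulV is not produced.
No repressor is bound and NerM is active, so *nerA* is transcribed.
→ *nerA* is ON.
Maltulose is absent, so VelB is active.
Autoinducer-2 is present, so TemB is inactive.
With repressor VelB bound, *nerS* is not transcribed.
So NerS is not produced.
Citrulline is absent, so SovW is active.
With repressor SovW bound, *sibU* is not transcribed.
So SibU is not produced.
With no repressor bound, *fubM* is transcribed.
→ *fubM* is ON.
JalN is produced constitutively and is active.
With repressor JalN bound, *bexD* is not transcribed.
→ *bexD* is OFF.
2 of the 3 genes are transcribed.

2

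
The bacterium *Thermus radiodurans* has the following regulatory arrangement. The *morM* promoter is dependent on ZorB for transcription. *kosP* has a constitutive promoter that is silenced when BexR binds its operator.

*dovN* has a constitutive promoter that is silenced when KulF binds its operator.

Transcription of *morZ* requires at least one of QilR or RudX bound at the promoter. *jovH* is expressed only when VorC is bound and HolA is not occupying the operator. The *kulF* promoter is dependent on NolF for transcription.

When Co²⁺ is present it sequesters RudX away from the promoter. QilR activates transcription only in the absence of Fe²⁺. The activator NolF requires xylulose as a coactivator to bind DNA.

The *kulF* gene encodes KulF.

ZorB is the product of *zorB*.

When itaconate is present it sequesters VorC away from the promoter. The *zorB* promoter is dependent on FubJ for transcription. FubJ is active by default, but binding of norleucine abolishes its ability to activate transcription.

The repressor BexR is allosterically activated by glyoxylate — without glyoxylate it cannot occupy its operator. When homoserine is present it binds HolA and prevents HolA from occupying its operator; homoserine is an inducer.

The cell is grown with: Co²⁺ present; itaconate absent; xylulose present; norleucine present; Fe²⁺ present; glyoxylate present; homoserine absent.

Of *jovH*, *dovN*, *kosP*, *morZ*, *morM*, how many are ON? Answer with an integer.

0

Homoserine is absent, so HolA is active.
Itaconate is absent, so VorC is active.
With repressor HolA bound, *jovH* is not transcribed.
→ *jovH* is OFF.
Xylulose is present, so NolF is active.
No repressor is bound and NolF is active, so *kulF* is transcribed.
So KulF is produced and active.
With repressor KulF bound, *dovN* is not transcribed.
→ *dovN* is OFF.
Glyoxylate is present, so BexR is active.
With repressor BexR bound, *kosP* is not transcribed.
→ *kosP* is OFF.
Fe²⁺ is present, so QilR is inactive.
Co²⁺ is present, so RudX is inactive.
No activator is available at the *morZ* promoter, so *morZ* is not transcribed.
→ *morZ* is OFF.
Norleucine is present, so FubJ is inactive.
Required activator FubJ is absent, so *zorB* is not transcribed.
So ZorB is not produced.
Required activator ZorB is absent, so *morM* is not transcribed.
→ *morM* is OFF.
0 of the 5 genes are transcribed.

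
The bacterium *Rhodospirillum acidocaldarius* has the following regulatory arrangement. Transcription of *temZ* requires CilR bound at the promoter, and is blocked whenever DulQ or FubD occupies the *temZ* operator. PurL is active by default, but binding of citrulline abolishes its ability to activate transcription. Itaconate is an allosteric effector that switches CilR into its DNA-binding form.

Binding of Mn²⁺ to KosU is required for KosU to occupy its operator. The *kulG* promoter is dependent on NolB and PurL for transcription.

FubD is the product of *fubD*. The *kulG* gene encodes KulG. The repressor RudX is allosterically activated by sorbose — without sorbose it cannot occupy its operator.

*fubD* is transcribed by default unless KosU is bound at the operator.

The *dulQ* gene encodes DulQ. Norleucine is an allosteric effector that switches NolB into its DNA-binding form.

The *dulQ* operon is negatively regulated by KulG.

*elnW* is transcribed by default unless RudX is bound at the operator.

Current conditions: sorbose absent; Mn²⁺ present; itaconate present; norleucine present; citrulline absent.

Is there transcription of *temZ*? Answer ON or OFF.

Norleucine is present, so NolB is active.
Citrulline is absent, so PurL is active.
No repressor is bound and NolB and PurL are active, so *kulG* is transcribed.
So KulG is produced and active.
With repressor KulG bound, *dulQ* is not transcribed.
So DulQ is not produced.
Mn²⁺ is present, so KosU is active.
With repressor KosU bound, *fubD* is not transcribed.
So FubD is not produced.
Itaconate is present, so CilR is active.
No repressor is bound and CilR is active, so *temZ* is transcribed.

ON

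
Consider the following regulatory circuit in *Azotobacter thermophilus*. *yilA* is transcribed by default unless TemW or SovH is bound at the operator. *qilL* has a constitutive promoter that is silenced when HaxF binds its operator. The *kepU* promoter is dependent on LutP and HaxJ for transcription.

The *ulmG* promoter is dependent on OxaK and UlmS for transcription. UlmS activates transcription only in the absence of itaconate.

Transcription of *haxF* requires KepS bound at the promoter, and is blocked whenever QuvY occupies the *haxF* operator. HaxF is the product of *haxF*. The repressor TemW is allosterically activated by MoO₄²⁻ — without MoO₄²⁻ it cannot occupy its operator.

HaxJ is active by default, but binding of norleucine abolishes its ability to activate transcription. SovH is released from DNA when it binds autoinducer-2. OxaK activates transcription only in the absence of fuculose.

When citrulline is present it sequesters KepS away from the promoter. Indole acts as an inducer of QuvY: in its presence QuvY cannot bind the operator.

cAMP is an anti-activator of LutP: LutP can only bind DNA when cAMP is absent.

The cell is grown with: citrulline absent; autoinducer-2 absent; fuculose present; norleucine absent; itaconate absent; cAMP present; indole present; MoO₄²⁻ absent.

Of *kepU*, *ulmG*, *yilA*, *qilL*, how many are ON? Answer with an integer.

0

cAMP is present, so LutP is inactive.
Norleucine is absent, so HaxJ is active.
Required activator LutP is absent, so *kepU* is not transcribed.
→ *kepU* is OFF.
Fuculose is present, so OxaK is inactive.
Itaconate is absent, so UlmS is active.
Required activator OxaK is absent, so *ulmG* is not transcribed.
→ *ulmG* is OFF.
MoO₄²⁻ is absent, so TemW is inactive.
Autoinducer-2 is absent, so SovH is active.
With repressor SovH bound, *yilA* is not transcribed.
→ *yilA* is OFF.
Citrulline is absent, so KepS is active.
Indole is present, so QuvY is inactive.
No repressor is bound and KepS is active, so *haxF* is transcribed.
So HaxF is produced and active.
With repressor HaxF bound, *qilL* is not transcribed.
→ *qilL* is OFF.
0 of the 4 genes are transcribed.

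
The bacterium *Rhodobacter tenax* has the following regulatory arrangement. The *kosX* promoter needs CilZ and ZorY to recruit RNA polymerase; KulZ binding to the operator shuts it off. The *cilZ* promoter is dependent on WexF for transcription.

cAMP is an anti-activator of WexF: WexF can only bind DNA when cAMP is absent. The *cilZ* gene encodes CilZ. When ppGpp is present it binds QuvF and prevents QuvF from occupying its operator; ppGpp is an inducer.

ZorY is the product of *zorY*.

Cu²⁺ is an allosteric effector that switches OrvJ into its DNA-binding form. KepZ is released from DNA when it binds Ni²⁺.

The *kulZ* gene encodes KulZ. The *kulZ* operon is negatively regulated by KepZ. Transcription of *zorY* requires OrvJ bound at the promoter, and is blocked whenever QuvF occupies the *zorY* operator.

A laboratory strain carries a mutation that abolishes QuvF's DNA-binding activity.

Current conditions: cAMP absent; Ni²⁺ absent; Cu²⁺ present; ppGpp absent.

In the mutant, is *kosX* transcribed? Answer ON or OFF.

ON

Ni²⁺ is absent, so KepZ is active.
With repressor KepZ bound, *kulZ* is not transcribed.
So KulZ is not produced.
cAMP is absent, so WexF is active.
No repressor is bound and WexF is active, so *cilZ* is transcribed.
So CilZ is produced and active.
Cu²⁺ is present, so OrvJ is active.
QuvF is non-functional in this strain, so it has no effect.
No repressor is bound and OrvJ is active, so *zorY* is transcribed.
So ZorY is produced and active.
No repressor is bound and CilZ and ZorY are active, so *kosX* is transcribed.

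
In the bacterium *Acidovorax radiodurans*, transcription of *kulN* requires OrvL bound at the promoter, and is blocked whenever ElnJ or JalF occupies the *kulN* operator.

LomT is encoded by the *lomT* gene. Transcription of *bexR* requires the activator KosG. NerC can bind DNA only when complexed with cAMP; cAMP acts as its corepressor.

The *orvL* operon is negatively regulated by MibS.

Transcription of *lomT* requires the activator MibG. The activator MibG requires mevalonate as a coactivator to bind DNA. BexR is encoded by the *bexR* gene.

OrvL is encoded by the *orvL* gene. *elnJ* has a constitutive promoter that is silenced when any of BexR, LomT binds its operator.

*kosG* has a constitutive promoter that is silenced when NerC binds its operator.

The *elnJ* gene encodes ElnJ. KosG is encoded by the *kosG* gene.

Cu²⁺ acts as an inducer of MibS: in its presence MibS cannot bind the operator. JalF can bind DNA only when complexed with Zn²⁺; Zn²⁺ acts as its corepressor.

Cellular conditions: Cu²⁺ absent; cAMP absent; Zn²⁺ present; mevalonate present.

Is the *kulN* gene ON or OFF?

Cu²⁺ is absent, so MibS is active.
With repressor MibS bound, *orvL* is not transcribed.
So OrvL is not produced.
cAMP is absent, so NerC is inactive.
With no repressor bound, *kosG* is transcribed.
So KosG is produced and active.
No repressor is bound and KosG is active, so *bexR* is transcribed.
So BexR is produced and active.
Mevalonate is present, so MibG is active.
No repressor is bound and MibG is active, so *lomT* is transcribed.
So LomT is produced and active.
With repressor BexR bound, *elnJ* is not transcribed.
So ElnJ is not produced.
Zn²⁺ is present, so JalF is active.
With repressor JalF bound, *kulN* is not transcribed.

OFF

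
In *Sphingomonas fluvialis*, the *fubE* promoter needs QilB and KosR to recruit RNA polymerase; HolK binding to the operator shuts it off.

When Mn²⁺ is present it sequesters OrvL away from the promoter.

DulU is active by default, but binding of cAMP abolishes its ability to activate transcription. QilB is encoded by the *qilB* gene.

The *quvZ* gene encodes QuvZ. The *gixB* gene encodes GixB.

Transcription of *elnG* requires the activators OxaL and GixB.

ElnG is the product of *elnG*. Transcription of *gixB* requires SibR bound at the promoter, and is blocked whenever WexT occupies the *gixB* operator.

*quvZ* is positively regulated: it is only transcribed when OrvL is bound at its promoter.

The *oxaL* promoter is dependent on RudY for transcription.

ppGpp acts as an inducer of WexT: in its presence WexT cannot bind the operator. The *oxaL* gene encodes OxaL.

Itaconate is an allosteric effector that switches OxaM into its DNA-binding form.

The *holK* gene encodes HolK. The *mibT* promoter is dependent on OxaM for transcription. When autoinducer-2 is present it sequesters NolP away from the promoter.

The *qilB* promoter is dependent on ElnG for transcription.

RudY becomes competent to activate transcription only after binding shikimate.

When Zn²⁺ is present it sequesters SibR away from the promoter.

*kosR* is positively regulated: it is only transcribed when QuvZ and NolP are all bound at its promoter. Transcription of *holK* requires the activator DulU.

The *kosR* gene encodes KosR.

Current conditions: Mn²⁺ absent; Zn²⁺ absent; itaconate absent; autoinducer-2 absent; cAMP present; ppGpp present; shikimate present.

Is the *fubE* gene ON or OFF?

ON

Shikimate is present, so RudY is active.
No repressor is bound and RudY is active, so *oxaL* is transcribed.
So OxaL is produced and active.
Zn²⁺ is absent, so SibR is active.
ppGpp is present, so WexT is inactive.
No repressor is bound and SibR is active, so *gixB* is transcribed.
So GixB is produced and active.
No repressor is bound and OxaL and GixB are active, so *elnG* is transcribed.
So ElnG is produced and active.
No repressor is bound and ElnG is active, so *qilB* is transcribed.
So QilB is produced and active.
cAMP is present, so DulU is inactive.
Required activator DulU is absent, so *holK* is not transcribed.
So HolK is not produced.
Mn²⁺ is absent, so OrvL is active.
No repressor is bound and OrvL is active, so *quvZ* is transcribed.
So QuvZ is produced and active.
Autoinducer-2 is absent, so NolP is active.
No repressor is bound and QuvZ and NolP are active, so *kosR* is transcribed.
So KosR is produced and active.
No repressor is bound and QilB and KosR are active, so *fubE* is transcribed.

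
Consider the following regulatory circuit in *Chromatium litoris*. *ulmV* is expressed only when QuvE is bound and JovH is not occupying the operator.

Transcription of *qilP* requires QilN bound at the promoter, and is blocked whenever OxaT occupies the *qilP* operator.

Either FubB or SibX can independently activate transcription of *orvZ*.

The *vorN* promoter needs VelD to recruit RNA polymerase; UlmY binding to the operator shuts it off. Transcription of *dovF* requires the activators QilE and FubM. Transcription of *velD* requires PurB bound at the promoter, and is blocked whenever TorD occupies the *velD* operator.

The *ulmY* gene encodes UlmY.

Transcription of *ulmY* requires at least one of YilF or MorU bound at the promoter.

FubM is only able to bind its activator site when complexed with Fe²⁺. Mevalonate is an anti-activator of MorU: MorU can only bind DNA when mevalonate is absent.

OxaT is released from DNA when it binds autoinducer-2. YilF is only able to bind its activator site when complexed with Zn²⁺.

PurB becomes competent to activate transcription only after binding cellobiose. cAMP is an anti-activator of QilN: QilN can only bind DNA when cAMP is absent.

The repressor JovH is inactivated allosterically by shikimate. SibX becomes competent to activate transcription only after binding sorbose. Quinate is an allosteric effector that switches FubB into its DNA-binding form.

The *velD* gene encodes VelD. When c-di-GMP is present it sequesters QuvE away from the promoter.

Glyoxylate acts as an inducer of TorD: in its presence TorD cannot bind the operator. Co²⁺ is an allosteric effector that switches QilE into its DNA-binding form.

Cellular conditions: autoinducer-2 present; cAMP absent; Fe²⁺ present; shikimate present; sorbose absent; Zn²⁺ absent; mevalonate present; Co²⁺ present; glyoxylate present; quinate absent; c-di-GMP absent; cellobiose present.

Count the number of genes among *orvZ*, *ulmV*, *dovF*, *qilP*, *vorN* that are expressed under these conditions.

4

Quinate is absent, so FubB is inactive.
Sorbose is absent, so SibX is inactive.
No activator is available at the *orvZ* promoter, so *orvZ* is not transcribed.
→ *orvZ* is OFF.
c-di-GMP is absent, so QuvE is active.
Shikimate is present, so JovH is inactive.
No repressor is bound and QuvE is active, so *ulmV* is transcribed.
→ *ulmV* is ON.
Co²⁺ is present, so QilE is active.
Fe²⁺ is present, so FubM is active.
No repressor is bound and QilE and FubM are active, so *dovF* is transcribed.
→ *dovF* is ON.
cAMP is absent, so QilN is active.
Autoinducer-2 is present, so OxaT is inactive.
No repressor is bound and QilN is active, so *qilP* is transcribed.
→ *qilP* is ON.
Cellobiose is present, so PurB is active.
Glyoxylate is present, so TorD is inactive.
No repressor is bound and PurB is active, so *velD* is transcribed.
So VelD is produced and active.
Zn²⁺ is absent, so YilF is inactive.
Mevalonate is present, so MorU is inactive.
No activator is available at the *ulmY* promoter, so *ulmY* is not transcribed.
So UlmY is not produced.
No repressor is bound and VelD is active, so *vorN* is transcribed.
→ *vorN* is ON.
4 of the 5 genes are transcribed.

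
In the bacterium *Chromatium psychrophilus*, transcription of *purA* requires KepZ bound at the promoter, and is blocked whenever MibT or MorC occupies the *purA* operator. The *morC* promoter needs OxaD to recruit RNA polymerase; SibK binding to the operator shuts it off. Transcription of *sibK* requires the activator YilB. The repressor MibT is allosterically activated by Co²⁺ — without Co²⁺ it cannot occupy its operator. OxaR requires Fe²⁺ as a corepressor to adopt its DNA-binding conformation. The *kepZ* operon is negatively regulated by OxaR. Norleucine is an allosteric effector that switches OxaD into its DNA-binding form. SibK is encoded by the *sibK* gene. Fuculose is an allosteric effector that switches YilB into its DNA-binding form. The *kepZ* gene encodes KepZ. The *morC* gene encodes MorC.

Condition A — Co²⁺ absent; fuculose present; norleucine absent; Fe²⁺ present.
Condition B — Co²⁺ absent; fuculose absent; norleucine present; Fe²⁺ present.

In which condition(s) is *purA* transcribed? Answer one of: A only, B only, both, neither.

Condition A:
Co²⁺ is absent, so MibT is inactive.
Fuculose is present, so YilB is active.
No repressor is bound and YilB is active, so *sibK* is transcribed.
So SibK is produced and active.
Norleucine is absent, so OxaD is inactive.
With repressor SibK bound, *morC* is not transcribed.
So MorC is not produced.
Fe²⁺ is present, so OxaR is active.
With repressor OxaR bound, *kepZ* is not transcribed.
So KepZ is not produced.
Required activator KepZ is absent, so *purA* is not transcribed.
→ *purA* is OFF in A.
Condition B:
Co²⁺ is absent, so MibT is inactive.
Fuculose is absent, so YilB is inactive.
Required activator YilB is absent, so *sibK* is not transcribed.
So SibK is not produced.
Norleucine is present, so OxaD is active.
No repressor is bound and OxaD is active, so *morC* is transcribed.
So MorC is produced and active.
Fe²⁺ is present, so OxaR is active.
With repressor OxaR bound, *kepZ* is not transcribed.
So KepZ is not produced.
With repressor MorC bound, *purA* is not transcribed.
→ *purA* is OFF in B.

neither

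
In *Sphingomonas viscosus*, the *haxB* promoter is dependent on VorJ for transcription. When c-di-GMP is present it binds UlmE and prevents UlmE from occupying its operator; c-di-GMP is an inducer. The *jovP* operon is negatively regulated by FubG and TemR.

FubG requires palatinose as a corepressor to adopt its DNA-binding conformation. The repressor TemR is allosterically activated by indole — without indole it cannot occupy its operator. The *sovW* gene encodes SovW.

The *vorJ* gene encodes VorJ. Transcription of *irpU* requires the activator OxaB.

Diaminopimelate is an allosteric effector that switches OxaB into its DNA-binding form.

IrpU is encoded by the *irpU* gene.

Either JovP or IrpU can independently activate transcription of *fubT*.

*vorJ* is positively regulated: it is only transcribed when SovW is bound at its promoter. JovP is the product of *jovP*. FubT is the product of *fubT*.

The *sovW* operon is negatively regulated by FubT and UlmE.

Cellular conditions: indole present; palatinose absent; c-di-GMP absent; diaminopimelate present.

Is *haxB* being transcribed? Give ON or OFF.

Palatinose is absent, so FubG is inactive.
Indole is present, so TemR is active.
With repressor TemR bound, *jovP* is not transcribed.
So JovP is not produced.
Diaminopimelate is present, so OxaB is active.
No repressor is bound and OxaB is active, so *irpU* is transcribed.
So IrpU is produced and active.
Activator IrpU is present, so *fubT* is transcribed.
So FubT is produced and active.
c-di-GMP is absent, so UlmE is active.
With repressor FubT bound, *sovW* is not transcribed.
So SovW is not produced.
Required activator SovW is absent, so *vorJ* is not transcribed.
So VorJ is not produced.
Required activator VorJ is absent, so *haxB* is not transcribed.

OFF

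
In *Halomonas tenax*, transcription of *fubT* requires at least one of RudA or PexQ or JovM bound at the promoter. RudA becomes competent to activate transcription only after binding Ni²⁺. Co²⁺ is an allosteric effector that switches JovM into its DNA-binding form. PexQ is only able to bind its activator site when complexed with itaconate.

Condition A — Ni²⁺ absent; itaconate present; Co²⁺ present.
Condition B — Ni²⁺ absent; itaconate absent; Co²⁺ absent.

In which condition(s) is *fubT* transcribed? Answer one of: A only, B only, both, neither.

A only

Condition A:
Ni²⁺ is absent, so RudA is inactive.
Itaconate is present, so PexQ is active.
Co²⁺ is present, so JovM is active.
Activator PexQ is present, so *fubT* is transcribed.
→ *fubT* is ON in A.
Condition B:
Ni²⁺ is absent, so RudA is inactive.
Itaconate is absent, so PexQ is inactive.
Co²⁺ is absent, so JovM is inactive.
No activator is available at the *fubT* promoter, so *fubT* is not transcribed.
→ *fubT* is OFF in B.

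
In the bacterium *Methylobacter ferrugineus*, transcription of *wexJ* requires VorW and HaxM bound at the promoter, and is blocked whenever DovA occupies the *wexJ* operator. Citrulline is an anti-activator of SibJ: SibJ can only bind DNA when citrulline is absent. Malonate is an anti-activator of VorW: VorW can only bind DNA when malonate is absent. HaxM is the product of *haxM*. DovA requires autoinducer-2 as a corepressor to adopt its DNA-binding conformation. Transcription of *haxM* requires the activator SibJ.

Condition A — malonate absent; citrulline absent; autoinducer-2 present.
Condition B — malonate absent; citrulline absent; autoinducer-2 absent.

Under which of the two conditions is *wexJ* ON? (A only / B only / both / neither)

Condition A:
Malonate is absent, so VorW is active.
Citrulline is absent, so SibJ is active.
No repressor is bound and SibJ is active, so *haxM* is transcribed.
So HaxM is produced and active.
Autoinducer-2 is present, so DovA is active.
With repressor DovA bound, *wexJ* is not transcribed.
→ *wexJ* is OFF in A.
Condition B:
Malonate is absent, so VorW is active.
Citrulline is absent, so SibJ is active.
No repressor is bound and SibJ is active, so *haxM* is transcribed.
So HaxM is produced and active.
Autoinducer-2 is absent, so DovA is inactive.
No repressor is bound and VorW and HaxM are active, so *wexJ* is transcribed.
→ *wexJ* is ON in B.

B only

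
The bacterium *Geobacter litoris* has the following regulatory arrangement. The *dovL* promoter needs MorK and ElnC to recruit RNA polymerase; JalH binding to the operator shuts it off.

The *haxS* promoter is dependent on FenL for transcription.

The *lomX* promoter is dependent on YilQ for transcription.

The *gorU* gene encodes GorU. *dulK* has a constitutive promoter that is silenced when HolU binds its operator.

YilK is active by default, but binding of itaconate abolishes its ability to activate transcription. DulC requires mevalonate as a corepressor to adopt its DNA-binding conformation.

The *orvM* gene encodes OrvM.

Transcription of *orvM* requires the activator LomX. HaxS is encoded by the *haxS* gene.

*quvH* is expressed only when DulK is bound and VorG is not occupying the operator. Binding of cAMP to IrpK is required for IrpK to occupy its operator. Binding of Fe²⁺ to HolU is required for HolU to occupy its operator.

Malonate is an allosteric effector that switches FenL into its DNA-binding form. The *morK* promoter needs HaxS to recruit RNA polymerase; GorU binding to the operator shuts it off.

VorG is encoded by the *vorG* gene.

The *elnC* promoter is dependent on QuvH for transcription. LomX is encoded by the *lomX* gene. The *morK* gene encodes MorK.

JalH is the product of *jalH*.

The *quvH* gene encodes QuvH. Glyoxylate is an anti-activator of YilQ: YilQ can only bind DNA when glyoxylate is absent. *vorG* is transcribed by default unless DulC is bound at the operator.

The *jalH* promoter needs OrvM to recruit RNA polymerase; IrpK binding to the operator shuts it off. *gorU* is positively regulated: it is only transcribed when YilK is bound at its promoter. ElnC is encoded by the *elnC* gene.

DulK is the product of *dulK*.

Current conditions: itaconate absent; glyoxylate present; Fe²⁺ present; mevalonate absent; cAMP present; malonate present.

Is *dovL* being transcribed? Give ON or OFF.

OFF

Glyoxylate is present, so YilQ is inactive.
Required activator YilQ is absent, so *lomX* is not transcribed.
So LomX is not produced.
Required activator LomX is absent, so *orvM* is not transcribed.
So OrvM is not produced.
cAMP is present, so IrpK is active.
With repressor IrpK bound, *jalH* is not transcribed.
So JalH is not produced.
Malonate is present, so FenL is active.
No repressor is bound and FenL is active, so *haxS* is transcribed.
So HaxS is produced and active.
Itaconate is absent, so YilK is active.
No repressor is bound and YilK is active, so *gorU* is transcribed.
So GorU is produced and active.
With repressor GorU bound, *morK* is not transcribed.
So MorK is not produced.
Mevalonate is absent, so DulC is inactive.
With no repressor bound, *vorG* is transcribed.
So VorG is produced and active.
Fe²⁺ is present, so HolU is active.
With repressor HolU bound, *dulK* is not transcribed.
So DulK is not produced.
With repressor VorG bound, *quvH* is not transcribed.
So QuvH is not produced.
Required activator QuvH is absent, so *elnC* is not transcribed.
So ElnC is not produced.
Required activator MorK is absent, so *dovL* is not transcribed.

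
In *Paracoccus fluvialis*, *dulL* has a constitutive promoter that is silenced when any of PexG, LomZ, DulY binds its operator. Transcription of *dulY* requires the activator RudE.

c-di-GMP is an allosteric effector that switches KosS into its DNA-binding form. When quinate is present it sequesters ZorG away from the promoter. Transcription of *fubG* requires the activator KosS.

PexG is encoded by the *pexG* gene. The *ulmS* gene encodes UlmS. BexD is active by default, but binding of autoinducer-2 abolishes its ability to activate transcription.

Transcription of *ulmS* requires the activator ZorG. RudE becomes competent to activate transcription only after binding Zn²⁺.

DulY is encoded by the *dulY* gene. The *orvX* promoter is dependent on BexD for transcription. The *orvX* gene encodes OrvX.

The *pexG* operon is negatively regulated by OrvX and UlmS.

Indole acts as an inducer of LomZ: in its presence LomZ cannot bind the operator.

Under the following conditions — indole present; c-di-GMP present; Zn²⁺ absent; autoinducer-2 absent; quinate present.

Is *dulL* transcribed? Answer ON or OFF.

ON

Autoinducer-2 is absent, so BexD is active.
No repressor is bound and BexD is active, so *orvX* is transcribed.
So OrvX is produced and active.
Quinate is present, so ZorG is inactive.
Required activator ZorG is absent, so *ulmS* is not transcribed.
So UlmS is not produced.
With repressor OrvX bound, *pexG* is not transcribed.
So PexG is not produced.
Indole is present, so LomZ is inactive.
Zn²⁺ is absent, so RudE is inactive.
Required activator RudE is absent, so *dulY* is not transcribed.
So DulY is not produced.
With no repressor bound, *dulL* is transcribed.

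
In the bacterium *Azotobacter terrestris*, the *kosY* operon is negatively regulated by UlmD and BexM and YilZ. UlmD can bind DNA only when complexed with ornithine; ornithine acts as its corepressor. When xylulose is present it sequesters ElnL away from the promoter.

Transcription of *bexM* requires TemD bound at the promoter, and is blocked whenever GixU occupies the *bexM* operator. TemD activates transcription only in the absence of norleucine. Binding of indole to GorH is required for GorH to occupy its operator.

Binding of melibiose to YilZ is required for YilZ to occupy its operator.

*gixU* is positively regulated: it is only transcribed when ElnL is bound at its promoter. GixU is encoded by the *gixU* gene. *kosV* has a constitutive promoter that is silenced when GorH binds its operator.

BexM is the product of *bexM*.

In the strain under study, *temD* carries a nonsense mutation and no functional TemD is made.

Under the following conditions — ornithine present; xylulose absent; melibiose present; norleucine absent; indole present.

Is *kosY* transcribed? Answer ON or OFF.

Ornithine is present, so UlmD is active.
TemD is non-functional in this strain, so it has no effect.
Xylulose is absent, so ElnL is active.
No repressor is bound and ElnL is active, so *gixU* is transcribed.
So GixU is produced and active.
With repressor GixU bound, *bexM* is not transcribed.
So BexM is not produced.
Melibiose is present, so YilZ is active.
With repressor UlmD bound, *kosY* is not transcribed.

OFF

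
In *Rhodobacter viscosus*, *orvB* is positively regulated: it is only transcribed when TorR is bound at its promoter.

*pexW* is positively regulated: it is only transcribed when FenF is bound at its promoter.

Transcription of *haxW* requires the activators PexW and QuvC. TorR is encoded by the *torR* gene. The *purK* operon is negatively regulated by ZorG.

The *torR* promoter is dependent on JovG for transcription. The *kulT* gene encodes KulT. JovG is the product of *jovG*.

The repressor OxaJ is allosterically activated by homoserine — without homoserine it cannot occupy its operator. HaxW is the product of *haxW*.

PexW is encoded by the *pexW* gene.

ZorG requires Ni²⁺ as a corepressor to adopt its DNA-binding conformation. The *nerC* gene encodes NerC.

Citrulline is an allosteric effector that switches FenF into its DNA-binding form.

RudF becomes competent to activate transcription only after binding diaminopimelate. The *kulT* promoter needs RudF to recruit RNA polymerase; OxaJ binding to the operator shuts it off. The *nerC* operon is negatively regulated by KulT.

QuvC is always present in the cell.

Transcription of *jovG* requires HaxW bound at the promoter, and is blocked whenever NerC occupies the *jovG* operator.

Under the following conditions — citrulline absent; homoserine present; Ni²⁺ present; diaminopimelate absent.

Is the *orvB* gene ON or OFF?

Diaminopimelate is absent, so RudF is inactive.
Homoserine is present, so OxaJ is active.
With repressor OxaJ bound, *kulT* is not transcribed.
So KulT is not produced.
With no repressor bound, *nerC* is transcribed.
So NerC is produced and active.
Citrulline is absent, so FenF is inactive.
Required activator FenF is absent, so *pexW* is not transcribed.
So PexW is not produced.
QuvC is produced constitutively and is active.
Required activator PexW is absent, so *haxW* is not transcribed.
So HaxW is not produced.
With repressor NerC bound, *jovG* is not transcribed.
So JovG is not produced.
Required activator JovG is absent, so *torR* is not transcribed.
So TorR is not produced.
Required activator TorR is absent, so *orvB* is not transcribed.

OFF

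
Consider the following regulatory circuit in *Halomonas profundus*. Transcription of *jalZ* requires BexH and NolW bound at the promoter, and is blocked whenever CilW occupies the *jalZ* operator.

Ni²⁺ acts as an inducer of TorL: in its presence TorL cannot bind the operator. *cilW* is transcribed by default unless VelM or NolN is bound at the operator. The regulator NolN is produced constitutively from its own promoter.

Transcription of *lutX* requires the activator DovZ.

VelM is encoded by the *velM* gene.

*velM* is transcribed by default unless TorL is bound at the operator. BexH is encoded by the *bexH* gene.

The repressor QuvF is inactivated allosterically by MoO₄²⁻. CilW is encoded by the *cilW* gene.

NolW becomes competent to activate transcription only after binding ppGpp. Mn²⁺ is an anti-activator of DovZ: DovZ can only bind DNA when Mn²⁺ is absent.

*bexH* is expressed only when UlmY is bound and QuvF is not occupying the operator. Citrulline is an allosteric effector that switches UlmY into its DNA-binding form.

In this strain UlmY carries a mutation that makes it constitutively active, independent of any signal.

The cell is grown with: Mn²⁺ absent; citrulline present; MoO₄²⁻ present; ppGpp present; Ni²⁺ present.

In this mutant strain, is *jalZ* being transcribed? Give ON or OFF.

Ni²⁺ is present, so TorL is inactive.
With no repressor bound, *velM* is transcribed.
So VelM is produced and active.
NolN is produced constitutively and is active.
With repressor VelM bound, *cilW* is not transcribed.
So CilW is not produced.
UlmY is constitutively active in this strain.
MoO₄²⁻ is present, so QuvF is inactive.
No repressor is bound and UlmY is active, so *bexH* is transcribed.
So BexH is produced and active.
ppGpp is present, so NolW is active.
No repressor is bound and BexH and NolW are active, so *jalZ* is transcribed.

ON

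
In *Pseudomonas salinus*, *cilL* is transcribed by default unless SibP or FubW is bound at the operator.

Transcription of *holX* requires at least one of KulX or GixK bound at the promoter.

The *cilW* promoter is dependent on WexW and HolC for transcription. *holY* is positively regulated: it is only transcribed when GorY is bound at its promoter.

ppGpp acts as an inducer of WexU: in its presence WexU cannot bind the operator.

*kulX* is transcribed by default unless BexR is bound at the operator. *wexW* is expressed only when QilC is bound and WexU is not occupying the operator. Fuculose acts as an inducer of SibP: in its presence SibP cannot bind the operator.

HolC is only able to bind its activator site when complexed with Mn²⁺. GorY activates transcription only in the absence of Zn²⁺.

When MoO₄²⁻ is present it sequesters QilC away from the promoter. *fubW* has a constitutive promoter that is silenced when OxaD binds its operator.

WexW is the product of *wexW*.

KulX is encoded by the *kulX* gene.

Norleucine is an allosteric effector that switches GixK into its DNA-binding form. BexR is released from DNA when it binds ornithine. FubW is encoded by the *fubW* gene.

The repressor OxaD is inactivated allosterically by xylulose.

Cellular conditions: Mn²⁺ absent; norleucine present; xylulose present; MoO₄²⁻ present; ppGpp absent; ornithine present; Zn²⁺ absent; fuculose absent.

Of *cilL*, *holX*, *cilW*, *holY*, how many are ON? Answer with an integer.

Fuculose is absent, so SibP is active.
Xylulose is present, so OxaD is inactive.
With no repressor bound, *fubW* is transcribed.
So FubW is produced and active.
With repressor SibP bound, *cilL* is not transcribed.
→ *cilL* is OFF.
Ornithine is present, so BexR is inactive.
With no repressor bound, *kulX* is transcribed.
So KulX is produced and active.
Norleucine is present, so GixK is active.
Activator KulX is present, so *holX* is transcribed.
→ *holX* is ON.
ppGpp is absent, so WexU is active.
MoO₄²⁻ is present, so QilC is inactive.
With repressor WexU bound, *wexW* is not transcribed.
So WexW is not produced.
Mn²⁺ is absent, so HolC is inactive.
Required activator WexW is absent, so *cilW* is not transcribed.
→ *cilW* is OFF.
Zn²⁺ is absent, so GorY is active.
No repressor is bound and GorY is active, so *holY* is transcribed.
→ *holY* is ON.
2 of the 4 genes are transcribed.

2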